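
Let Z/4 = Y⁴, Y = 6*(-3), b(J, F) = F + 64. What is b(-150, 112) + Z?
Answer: 420080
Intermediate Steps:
b(J, F) = 64 + F
Y = -18
Z = 419904 (Z = 4*(-18)⁴ = 4*104976 = 419904)
b(-150, 112) + Z = (64 + 112) + 419904 = 176 + 419904 = 420080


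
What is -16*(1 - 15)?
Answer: 224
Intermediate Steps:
-16*(1 - 15) = -16*(-14) = 224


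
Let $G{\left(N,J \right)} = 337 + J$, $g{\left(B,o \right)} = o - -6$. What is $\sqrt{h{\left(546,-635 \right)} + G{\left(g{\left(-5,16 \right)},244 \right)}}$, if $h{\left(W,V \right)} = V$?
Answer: $3 i \sqrt{6} \approx 7.3485 i$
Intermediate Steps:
$g{\left(B,o \right)} = 6 + o$ ($g{\left(B,o \right)} = o + 6 = 6 + o$)
$\sqrt{h{\left(546,-635 \right)} + G{\left(g{\left(-5,16 \right)},244 \right)}} = \sqrt{-635 + \left(337 + 244\right)} = \sqrt{-635 + 581} = \sqrt{-54} = 3 i \sqrt{6}$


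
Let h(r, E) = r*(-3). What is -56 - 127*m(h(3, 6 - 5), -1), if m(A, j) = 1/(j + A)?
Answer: -433/10 ≈ -43.300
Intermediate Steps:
h(r, E) = -3*r
m(A, j) = 1/(A + j)
-56 - 127*m(h(3, 6 - 5), -1) = -56 - 127/(-3*3 - 1) = -56 - 127/(-9 - 1) = -56 - 127/(-10) = -56 - 127*(-⅒) = -56 + 127/10 = -433/10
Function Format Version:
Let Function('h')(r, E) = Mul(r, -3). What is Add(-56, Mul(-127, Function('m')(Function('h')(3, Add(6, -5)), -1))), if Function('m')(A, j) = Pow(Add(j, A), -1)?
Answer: Rational(-433, 10) ≈ -43.300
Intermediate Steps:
Function('h')(r, E) = Mul(-3, r)
Function('m')(A, j) = Pow(Add(A, j), -1)
Add(-56, Mul(-127, Function('m')(Function('h')(3, Add(6, -5)), -1))) = Add(-56, Mul(-127, Pow(Add(Mul(-3, 3), -1), -1))) = Add(-56, Mul(-127, Pow(Add(-9, -1), -1))) = Add(-56, Mul(-127, Pow(-10, -1))) = Add(-56, Mul(-127, Rational(-1, 10))) = Add(-56, Rational(127, 10)) = Rational(-433, 10)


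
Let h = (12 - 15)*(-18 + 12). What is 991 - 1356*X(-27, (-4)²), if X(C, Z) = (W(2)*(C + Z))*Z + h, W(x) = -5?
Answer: -1216697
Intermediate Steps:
h = 18 (h = -3*(-6) = 18)
X(C, Z) = 18 + Z*(-5*C - 5*Z) (X(C, Z) = (-5*(C + Z))*Z + 18 = (-5*C - 5*Z)*Z + 18 = Z*(-5*C - 5*Z) + 18 = 18 + Z*(-5*C - 5*Z))
991 - 1356*X(-27, (-4)²) = 991 - 1356*(18 - 5*((-4)²)² - 5*(-27)*(-4)²) = 991 - 1356*(18 - 5*16² - 5*(-27)*16) = 991 - 1356*(18 - 5*256 + 2160) = 991 - 1356*(18 - 1280 + 2160) = 991 - 1356*898 = 991 - 1217688 = -1216697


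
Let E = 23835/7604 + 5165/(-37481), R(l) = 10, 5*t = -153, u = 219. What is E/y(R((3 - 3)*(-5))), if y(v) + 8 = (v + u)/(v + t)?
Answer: -87970752425/561175876756 ≈ -0.15676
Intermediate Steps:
t = -153/5 (t = (1/5)*(-153) = -153/5 ≈ -30.600)
E = 854084975/285005524 (E = 23835*(1/7604) + 5165*(-1/37481) = 23835/7604 - 5165/37481 = 854084975/285005524 ≈ 2.9967)
y(v) = -8 + (219 + v)/(-153/5 + v) (y(v) = -8 + (v + 219)/(v - 153/5) = -8 + (219 + v)/(-153/5 + v))
E/y(R((3 - 3)*(-5))) = 854084975/(285005524*(((2319 - 35*10)/(-153 + 5*10)))) = 854084975/(285005524*(((2319 - 350)/(-153 + 50)))) = 854084975/(285005524*((1969/(-103)))) = 854084975/(285005524*((-1/103*1969))) = 854084975/(285005524*(-1969/103)) = (854084975/285005524)*(-103/1969) = -87970752425/561175876756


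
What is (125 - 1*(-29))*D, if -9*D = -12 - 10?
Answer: 3388/9 ≈ 376.44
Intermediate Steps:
D = 22/9 (D = -(-12 - 10)/9 = -⅑*(-22) = 22/9 ≈ 2.4444)
(125 - 1*(-29))*D = (125 - 1*(-29))*(22/9) = (125 + 29)*(22/9) = 154*(22/9) = 3388/9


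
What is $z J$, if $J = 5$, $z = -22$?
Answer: $-110$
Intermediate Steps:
$z J = \left(-22\right) 5 = -110$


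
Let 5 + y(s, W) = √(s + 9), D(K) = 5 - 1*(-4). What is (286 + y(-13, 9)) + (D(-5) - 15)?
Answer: 275 + 2*I ≈ 275.0 + 2.0*I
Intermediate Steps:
D(K) = 9 (D(K) = 5 + 4 = 9)
y(s, W) = -5 + √(9 + s) (y(s, W) = -5 + √(s + 9) = -5 + √(9 + s))
(286 + y(-13, 9)) + (D(-5) - 15) = (286 + (-5 + √(9 - 13))) + (9 - 15) = (286 + (-5 + √(-4))) - 6 = (286 + (-5 + 2*I)) - 6 = (281 + 2*I) - 6 = 275 + 2*I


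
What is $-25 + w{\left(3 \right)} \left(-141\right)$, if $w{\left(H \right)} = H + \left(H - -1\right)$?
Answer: $-1012$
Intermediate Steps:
$w{\left(H \right)} = 1 + 2 H$ ($w{\left(H \right)} = H + \left(H + 1\right) = H + \left(1 + H\right) = 1 + 2 H$)
$-25 + w{\left(3 \right)} \left(-141\right) = -25 + \left(1 + 2 \cdot 3\right) \left(-141\right) = -25 + \left(1 + 6\right) \left(-141\right) = -25 + 7 \left(-141\right) = -25 - 987 = -1012$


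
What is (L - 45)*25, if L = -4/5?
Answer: -1145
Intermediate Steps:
L = -4/5 (L = -4*1/5 = -4/5 ≈ -0.80000)
(L - 45)*25 = (-4/5 - 45)*25 = -229/5*25 = -1145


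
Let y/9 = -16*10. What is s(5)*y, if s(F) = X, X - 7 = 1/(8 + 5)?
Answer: -132480/13 ≈ -10191.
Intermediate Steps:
X = 92/13 (X = 7 + 1/(8 + 5) = 7 + 1/13 = 92/13 ≈ 7.0769)
s(F) = 92/13
y = -1440 (y = 9*(-16*10) = 9*(-160) = -1440)
s(5)*y = (92/13)*(-1440) = -132480/13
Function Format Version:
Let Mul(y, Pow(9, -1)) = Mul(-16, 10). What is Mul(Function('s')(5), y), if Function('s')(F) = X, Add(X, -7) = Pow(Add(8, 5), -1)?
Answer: Rational(-132480, 13) ≈ -10191.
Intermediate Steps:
X = Rational(92, 13) (X = Add(7, Pow(Add(8, 5), -1)) = Add(7, Pow(13, -1)) = Add(7, Rational(1, 13)) = Rational(92, 13) ≈ 7.0769)
Function('s')(F) = Rational(92, 13)
y = -1440 (y = Mul(9, Mul(-16, 10)) = Mul(9, -160) = -1440)
Mul(Function('s')(5), y) = Mul(Rational(92, 13), -1440) = Rational(-132480, 13)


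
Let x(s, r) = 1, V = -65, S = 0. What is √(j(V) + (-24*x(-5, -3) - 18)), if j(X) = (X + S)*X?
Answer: √4183 ≈ 64.676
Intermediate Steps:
j(X) = X² (j(X) = (X + 0)*X = X*X = X²)
√(j(V) + (-24*x(-5, -3) - 18)) = √((-65)² + (-24*1 - 18)) = √(4225 + (-24 - 18)) = √(4225 - 42) = √4183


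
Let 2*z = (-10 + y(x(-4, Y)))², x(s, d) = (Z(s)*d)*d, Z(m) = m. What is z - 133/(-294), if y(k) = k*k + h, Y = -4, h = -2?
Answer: 350260195/42 ≈ 8.3395e+6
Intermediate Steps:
x(s, d) = s*d² (x(s, d) = (s*d)*d = (d*s)*d = s*d²)
y(k) = -2 + k² (y(k) = k*k - 2 = k² - 2 = -2 + k²)
z = 8339528 (z = (-10 + (-2 + (-4*(-4)²)²))²/2 = (-10 + (-2 + (-4*16)²))²/2 = (-10 + (-2 + (-64)²))²/2 = (-10 + (-2 + 4096))²/2 = (-10 + 4094)²/2 = (½)*4084² = (½)*16679056 = 8339528)
z - 133/(-294) = 8339528 - 133/(-294) = 8339528 - 133*(-1)/294 = 8339528 - 1*(-19/42) = 8339528 + 19/42 = 350260195/42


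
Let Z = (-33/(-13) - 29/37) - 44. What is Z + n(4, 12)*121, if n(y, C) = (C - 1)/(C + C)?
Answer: 152531/11544 ≈ 13.213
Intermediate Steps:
n(y, C) = (-1 + C)/(2*C) (n(y, C) = (-1 + C)/((2*C)) = (-1 + C)*(1/(2*C)) = (-1 + C)/(2*C))
Z = -20320/481 (Z = (-33*(-1/13) - 29*1/37) - 44 = (33/13 - 29/37) - 44 = 844/481 - 44 = -20320/481 ≈ -42.245)
Z + n(4, 12)*121 = -20320/481 + ((1/2)*(-1 + 12)/12)*121 = -20320/481 + ((1/2)*(1/12)*11)*121 = -20320/481 + (11/24)*121 = -20320/481 + 1331/24 = 152531/11544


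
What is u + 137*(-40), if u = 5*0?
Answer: -5480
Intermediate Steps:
u = 0
u + 137*(-40) = 0 + 137*(-40) = 0 - 5480 = -5480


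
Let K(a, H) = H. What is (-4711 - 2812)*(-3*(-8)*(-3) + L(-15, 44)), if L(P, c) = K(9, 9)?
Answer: 473949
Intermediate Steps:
L(P, c) = 9
(-4711 - 2812)*(-3*(-8)*(-3) + L(-15, 44)) = (-4711 - 2812)*(-3*(-8)*(-3) + 9) = -7523*(24*(-3) + 9) = -7523*(-72 + 9) = -7523*(-63) = 473949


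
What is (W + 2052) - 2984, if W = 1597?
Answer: 665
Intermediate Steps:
(W + 2052) - 2984 = (1597 + 2052) - 2984 = 3649 - 2984 = 665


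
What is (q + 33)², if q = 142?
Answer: 30625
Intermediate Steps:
(q + 33)² = (142 + 33)² = 175² = 30625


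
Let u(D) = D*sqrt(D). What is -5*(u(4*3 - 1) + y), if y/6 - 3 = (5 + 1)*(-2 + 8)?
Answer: -1170 - 55*sqrt(11) ≈ -1352.4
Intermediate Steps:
y = 234 (y = 18 + 6*((5 + 1)*(-2 + 8)) = 18 + 6*(6*6) = 18 + 6*36 = 18 + 216 = 234)
u(D) = D**(3/2)
-5*(u(4*3 - 1) + y) = -5*((4*3 - 1)**(3/2) + 234) = -5*((12 - 1)**(3/2) + 234) = -5*(11**(3/2) + 234) = -5*(11*sqrt(11) + 234) = -5*(234 + 11*sqrt(11)) = -1170 - 55*sqrt(11)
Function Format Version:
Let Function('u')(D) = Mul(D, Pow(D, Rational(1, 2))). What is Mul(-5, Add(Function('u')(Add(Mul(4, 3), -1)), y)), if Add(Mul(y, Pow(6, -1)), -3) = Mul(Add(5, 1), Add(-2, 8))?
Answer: Add(-1170, Mul(-55, Pow(11, Rational(1, 2)))) ≈ -1352.4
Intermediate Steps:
y = 234 (y = Add(18, Mul(6, Mul(Add(5, 1), Add(-2, 8)))) = Add(18, Mul(6, Mul(6, 6))) = Add(18, Mul(6, 36)) = Add(18, 216) = 234)
Function('u')(D) = Pow(D, Rational(3, 2))
Mul(-5, Add(Function('u')(Add(Mul(4, 3), -1)), y)) = Mul(-5, Add(Pow(Add(Mul(4, 3), -1), Rational(3, 2)), 234)) = Mul(-5, Add(Pow(Add(12, -1), Rational(3, 2)), 234)) = Mul(-5, Add(Pow(11, Rational(3, 2)), 234)) = Mul(-5, Add(Mul(11, Pow(11, Rational(1, 2))), 234)) = Mul(-5, Add(234, Mul(11, Pow(11, Rational(1, 2))))) = Add(-1170, Mul(-55, Pow(11, Rational(1, 2))))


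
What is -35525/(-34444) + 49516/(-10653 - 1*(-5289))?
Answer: -378743251/46189404 ≈ -8.1998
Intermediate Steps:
-35525/(-34444) + 49516/(-10653 - 1*(-5289)) = -35525*(-1/34444) + 49516/(-10653 + 5289) = 35525/34444 + 49516/(-5364) = 35525/34444 + 49516*(-1/5364) = 35525/34444 - 12379/1341 = -378743251/46189404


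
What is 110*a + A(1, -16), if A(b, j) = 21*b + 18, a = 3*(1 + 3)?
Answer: 1359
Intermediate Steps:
a = 12 (a = 3*4 = 12)
A(b, j) = 18 + 21*b
110*a + A(1, -16) = 110*12 + (18 + 21*1) = 1320 + (18 + 21) = 1320 + 39 = 1359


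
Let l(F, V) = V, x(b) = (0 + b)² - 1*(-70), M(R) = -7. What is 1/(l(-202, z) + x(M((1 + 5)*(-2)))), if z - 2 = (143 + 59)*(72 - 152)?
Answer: -1/16039 ≈ -6.2348e-5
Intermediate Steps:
x(b) = 70 + b² (x(b) = b² + 70 = 70 + b²)
z = -16158 (z = 2 + (143 + 59)*(72 - 152) = 2 + 202*(-80) = 2 - 16160 = -16158)
1/(l(-202, z) + x(M((1 + 5)*(-2)))) = 1/(-16158 + (70 + (-7)²)) = 1/(-16158 + (70 + 49)) = 1/(-16158 + 119) = 1/(-16039) = -1/16039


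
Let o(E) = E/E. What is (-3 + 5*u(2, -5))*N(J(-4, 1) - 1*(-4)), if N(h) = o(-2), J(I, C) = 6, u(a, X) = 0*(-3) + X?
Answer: -28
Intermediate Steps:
u(a, X) = X (u(a, X) = 0 + X = X)
o(E) = 1
N(h) = 1
(-3 + 5*u(2, -5))*N(J(-4, 1) - 1*(-4)) = (-3 + 5*(-5))*1 = (-3 - 25)*1 = -28*1 = -28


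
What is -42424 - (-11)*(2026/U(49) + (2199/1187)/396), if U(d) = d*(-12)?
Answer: -9878834303/232652 ≈ -42462.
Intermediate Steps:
U(d) = -12*d
-42424 - (-11)*(2026/U(49) + (2199/1187)/396) = -42424 - (-11)*(2026/((-12*49)) + (2199/1187)/396) = -42424 - (-11)*(2026/(-588) + (2199*(1/1187))*(1/396)) = -42424 - (-11)*(2026*(-1/588) + (2199/1187)*(1/396)) = -42424 - (-11)*(-1013/294 + 733/156684) = -42424 - (-11)*(-8805855)/2559172 = -42424 - 1*8805855/232652 = -42424 - 8805855/232652 = -9878834303/232652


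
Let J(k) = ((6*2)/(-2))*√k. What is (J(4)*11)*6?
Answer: -792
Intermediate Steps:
J(k) = -6*√k (J(k) = (12*(-½))*√k = -6*√k)
(J(4)*11)*6 = (-6*√4*11)*6 = (-6*2*11)*6 = -12*11*6 = -132*6 = -792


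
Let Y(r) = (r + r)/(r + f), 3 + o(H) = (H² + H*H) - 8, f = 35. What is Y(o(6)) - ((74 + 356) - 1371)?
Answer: 45229/48 ≈ 942.27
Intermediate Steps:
o(H) = -11 + 2*H² (o(H) = -3 + ((H² + H*H) - 8) = -3 + ((H² + H²) - 8) = -3 + (2*H² - 8) = -3 + (-8 + 2*H²) = -11 + 2*H²)
Y(r) = 2*r/(35 + r) (Y(r) = (r + r)/(r + 35) = (2*r)/(35 + r) = 2*r/(35 + r))
Y(o(6)) - ((74 + 356) - 1371) = 2*(-11 + 2*6²)/(35 + (-11 + 2*6²)) - ((74 + 356) - 1371) = 2*(-11 + 2*36)/(35 + (-11 + 2*36)) - (430 - 1371) = 2*(-11 + 72)/(35 + (-11 + 72)) - 1*(-941) = 2*61/(35 + 61) + 941 = 2*61/96 + 941 = 2*61*(1/96) + 941 = 61/48 + 941 = 45229/48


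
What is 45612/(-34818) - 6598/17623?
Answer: -24608320/14609467 ≈ -1.6844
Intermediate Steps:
45612/(-34818) - 6598/17623 = 45612*(-1/34818) - 6598*1/17623 = -1086/829 - 6598/17623 = -24608320/14609467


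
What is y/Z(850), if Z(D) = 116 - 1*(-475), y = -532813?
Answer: -532813/591 ≈ -901.54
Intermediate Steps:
Z(D) = 591 (Z(D) = 116 + 475 = 591)
y/Z(850) = -532813/591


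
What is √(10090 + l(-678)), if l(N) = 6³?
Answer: √10306 ≈ 101.52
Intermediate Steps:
l(N) = 216
√(10090 + l(-678)) = √(10090 + 216) = √10306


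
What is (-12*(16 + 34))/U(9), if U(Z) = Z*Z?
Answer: -200/27 ≈ -7.4074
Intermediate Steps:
U(Z) = Z**2
(-12*(16 + 34))/U(9) = (-12*(16 + 34))/(9**2) = -12*50/81 = -600*1/81 = -200/27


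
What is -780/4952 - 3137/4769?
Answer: -4813561/5904022 ≈ -0.81530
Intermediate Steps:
-780/4952 - 3137/4769 = -780*1/4952 - 3137*1/4769 = -195/1238 - 3137/4769 = -4813561/5904022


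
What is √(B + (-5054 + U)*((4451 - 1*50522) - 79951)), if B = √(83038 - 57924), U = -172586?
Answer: √(22386548080 + √25114) ≈ 1.4962e+5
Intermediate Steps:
B = √25114 ≈ 158.47
√(B + (-5054 + U)*((4451 - 1*50522) - 79951)) = √(√25114 + (-5054 - 172586)*((4451 - 1*50522) - 79951)) = √(√25114 - 177640*((4451 - 50522) - 79951)) = √(√25114 - 177640*(-46071 - 79951)) = √(√25114 - 177640*(-126022)) = √(√25114 + 22386548080) = √(22386548080 + √25114)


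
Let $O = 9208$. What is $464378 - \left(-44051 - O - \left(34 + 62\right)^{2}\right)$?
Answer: $526853$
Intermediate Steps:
$464378 - \left(-44051 - O - \left(34 + 62\right)^{2}\right) = 464378 + \left(\left(\left(\left(34 + 62\right)^{2} - 18359\right) + 9208\right) - -62410\right) = 464378 + \left(\left(\left(96^{2} - 18359\right) + 9208\right) + 62410\right) = 464378 + \left(\left(\left(9216 - 18359\right) + 9208\right) + 62410\right) = 464378 + \left(\left(-9143 + 9208\right) + 62410\right) = 464378 + \left(65 + 62410\right) = 464378 + 62475 = 526853$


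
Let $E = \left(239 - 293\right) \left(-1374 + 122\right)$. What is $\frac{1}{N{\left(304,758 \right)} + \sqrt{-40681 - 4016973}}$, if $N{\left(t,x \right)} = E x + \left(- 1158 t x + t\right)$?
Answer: $- \frac{107796544}{23240189798716699} - \frac{i \sqrt{4057654}}{46480379597433398} \approx -4.6384 \cdot 10^{-9} - 4.3338 \cdot 10^{-14} i$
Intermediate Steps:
$E = 67608$ ($E = \left(-54\right) \left(-1252\right) = 67608$)
$N{\left(t,x \right)} = t + 67608 x - 1158 t x$ ($N{\left(t,x \right)} = 67608 x + \left(- 1158 t x + t\right) = 67608 x - \left(- t + 1158 t x\right) = t + 67608 x - 1158 t x$)
$\frac{1}{N{\left(304,758 \right)} + \sqrt{-40681 - 4016973}} = \frac{1}{\left(304 + 67608 \cdot 758 - 352032 \cdot 758\right) + \sqrt{-40681 - 4016973}} = \frac{1}{\left(304 + 51246864 - 266840256\right) + \sqrt{-4057654}} = \frac{1}{-215593088 + i \sqrt{4057654}}$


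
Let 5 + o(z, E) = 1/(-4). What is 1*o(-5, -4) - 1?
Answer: -25/4 ≈ -6.2500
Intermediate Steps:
o(z, E) = -21/4 (o(z, E) = -5 + 1/(-4) = -5 - 1/4 = -21/4)
1*o(-5, -4) - 1 = 1*(-21/4) - 1 = -21/4 - 1 = -25/4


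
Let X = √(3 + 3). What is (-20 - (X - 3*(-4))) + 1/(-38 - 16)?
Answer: -1729/54 - √6 ≈ -34.468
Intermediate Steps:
X = √6 ≈ 2.4495
(-20 - (X - 3*(-4))) + 1/(-38 - 16) = (-20 - (√6 - 3*(-4))) + 1/(-38 - 16) = (-20 - (√6 + 12)) + 1/(-54) = (-20 - (12 + √6)) + 1*(-1/54) = (-20 + (-12 - √6)) - 1/54 = (-32 - √6) - 1/54 = -1729/54 - √6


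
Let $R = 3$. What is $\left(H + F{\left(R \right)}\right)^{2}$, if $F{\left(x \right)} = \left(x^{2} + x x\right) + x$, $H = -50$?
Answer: $841$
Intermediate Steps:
$F{\left(x \right)} = x + 2 x^{2}$ ($F{\left(x \right)} = \left(x^{2} + x^{2}\right) + x = 2 x^{2} + x = x + 2 x^{2}$)
$\left(H + F{\left(R \right)}\right)^{2} = \left(-50 + 3 \left(1 + 2 \cdot 3\right)\right)^{2} = \left(-50 + 3 \left(1 + 6\right)\right)^{2} = \left(-50 + 3 \cdot 7\right)^{2} = \left(-50 + 21\right)^{2} = \left(-29\right)^{2} = 841$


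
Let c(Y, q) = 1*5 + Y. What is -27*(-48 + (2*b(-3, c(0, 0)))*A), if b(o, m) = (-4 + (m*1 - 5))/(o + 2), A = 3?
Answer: 648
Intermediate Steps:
c(Y, q) = 5 + Y
b(o, m) = (-9 + m)/(2 + o) (b(o, m) = (-4 + (m - 5))/(2 + o) = (-4 + (-5 + m))/(2 + o) = (-9 + m)/(2 + o))
-27*(-48 + (2*b(-3, c(0, 0)))*A) = -27*(-48 + (2*((-9 + (5 + 0))/(2 - 3)))*3) = -27*(-48 + (2*((-9 + 5)/(-1)))*3) = -27*(-48 + (2*(-1*(-4)))*3) = -27*(-48 + (2*4)*3) = -27*(-48 + 8*3) = -27*(-48 + 24) = -27*(-24) = 648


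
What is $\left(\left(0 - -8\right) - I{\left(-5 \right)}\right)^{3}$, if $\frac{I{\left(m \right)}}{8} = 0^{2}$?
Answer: $512$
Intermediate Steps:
$I{\left(m \right)} = 0$ ($I{\left(m \right)} = 8 \cdot 0^{2} = 8 \cdot 0 = 0$)
$\left(\left(0 - -8\right) - I{\left(-5 \right)}\right)^{3} = \left(\left(0 - -8\right) - 0\right)^{3} = \left(\left(0 + 8\right) + 0\right)^{3} = \left(8 + 0\right)^{3} = 8^{3} = 512$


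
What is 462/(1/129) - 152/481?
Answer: 28666486/481 ≈ 59598.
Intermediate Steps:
462/(1/129) - 152/481 = 462/(1/129) - 152*1/481 = 462*129 - 152/481 = 59598 - 152/481 = 28666486/481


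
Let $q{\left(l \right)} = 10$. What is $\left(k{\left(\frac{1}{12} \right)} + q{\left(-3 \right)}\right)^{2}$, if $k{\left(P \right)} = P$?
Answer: $\frac{14641}{144} \approx 101.67$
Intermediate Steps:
$\left(k{\left(\frac{1}{12} \right)} + q{\left(-3 \right)}\right)^{2} = \left(\frac{1}{12} + 10\right)^{2} = \left(\frac{121}{12}\right)^{2} = \frac{14641}{144}$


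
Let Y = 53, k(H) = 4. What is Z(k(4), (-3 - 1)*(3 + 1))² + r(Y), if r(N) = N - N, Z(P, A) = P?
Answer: 16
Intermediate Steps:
r(N) = 0
Z(k(4), (-3 - 1)*(3 + 1))² + r(Y) = 4² + 0 = 16 + 0 = 16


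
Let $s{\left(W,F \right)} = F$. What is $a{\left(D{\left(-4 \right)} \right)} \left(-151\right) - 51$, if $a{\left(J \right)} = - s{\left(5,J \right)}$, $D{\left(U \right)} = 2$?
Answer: $251$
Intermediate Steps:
$a{\left(J \right)} = - J$
$a{\left(D{\left(-4 \right)} \right)} \left(-151\right) - 51 = \left(-1\right) 2 \left(-151\right) - 51 = \left(-2\right) \left(-151\right) - 51 = 302 - 51 = 251$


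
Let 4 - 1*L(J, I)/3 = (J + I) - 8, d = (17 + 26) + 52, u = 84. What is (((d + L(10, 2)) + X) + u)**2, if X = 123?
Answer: 91204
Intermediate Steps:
d = 95 (d = 43 + 52 = 95)
L(J, I) = 36 - 3*I - 3*J (L(J, I) = 12 - 3*((J + I) - 8) = 12 - 3*((I + J) - 8) = 12 - 3*(-8 + I + J) = 12 + (24 - 3*I - 3*J) = 36 - 3*I - 3*J)
(((d + L(10, 2)) + X) + u)**2 = (((95 + (36 - 3*2 - 3*10)) + 123) + 84)**2 = (((95 + (36 - 6 - 30)) + 123) + 84)**2 = (((95 + 0) + 123) + 84)**2 = ((95 + 123) + 84)**2 = (218 + 84)**2 = 302**2 = 91204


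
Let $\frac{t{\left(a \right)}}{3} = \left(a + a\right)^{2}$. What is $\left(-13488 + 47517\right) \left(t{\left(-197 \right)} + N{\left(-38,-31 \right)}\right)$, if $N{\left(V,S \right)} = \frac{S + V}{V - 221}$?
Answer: $\frac{4104524928789}{259} \approx 1.5848 \cdot 10^{10}$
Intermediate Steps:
$t{\left(a \right)} = 12 a^{2}$ ($t{\left(a \right)} = 3 \left(a + a\right)^{2} = 3 \left(2 a\right)^{2} = 3 \cdot 4 a^{2} = 12 a^{2}$)
$N{\left(V,S \right)} = \frac{S + V}{-221 + V}$
$\left(-13488 + 47517\right) \left(t{\left(-197 \right)} + N{\left(-38,-31 \right)}\right) = \left(-13488 + 47517\right) \left(12 \left(-197\right)^{2} + \frac{-31 - 38}{-221 - 38}\right) = 34029 \left(12 \cdot 38809 + \frac{1}{-259} \left(-69\right)\right) = 34029 \left(465708 - - \frac{69}{259}\right) = 34029 \left(465708 + \frac{69}{259}\right) = 34029 \cdot \frac{120618441}{259} = \frac{4104524928789}{259}$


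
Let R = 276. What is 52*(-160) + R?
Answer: -8044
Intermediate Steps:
52*(-160) + R = 52*(-160) + 276 = -8320 + 276 = -8044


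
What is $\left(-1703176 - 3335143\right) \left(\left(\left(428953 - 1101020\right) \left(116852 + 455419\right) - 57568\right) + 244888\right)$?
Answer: $1937758985085927003$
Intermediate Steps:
$\left(-1703176 - 3335143\right) \left(\left(\left(428953 - 1101020\right) \left(116852 + 455419\right) - 57568\right) + 244888\right) = - 5038319 \left(\left(\left(-672067\right) 572271 - 57568\right) + 244888\right) = - 5038319 \left(\left(-384604454157 - 57568\right) + 244888\right) = - 5038319 \left(-384604511725 + 244888\right) = \left(-5038319\right) \left(-384604266837\right) = 1937758985085927003$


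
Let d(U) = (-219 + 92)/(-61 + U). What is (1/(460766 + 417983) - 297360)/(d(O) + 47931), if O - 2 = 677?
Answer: -161486368030902/26029627120019 ≈ -6.2039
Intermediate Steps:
O = 679 (O = 2 + 677 = 679)
d(U) = -127/(-61 + U)
(1/(460766 + 417983) - 297360)/(d(O) + 47931) = (1/(460766 + 417983) - 297360)/(-127/(-61 + 679) + 47931) = (1/878749 - 297360)/(-127/618 + 47931) = (1/878749 - 297360)/(-127*1/618 + 47931) = -261304802639/(878749*(-127/618 + 47931)) = -261304802639/(878749*29621231/618) = -261304802639/878749*618/29621231 = -161486368030902/26029627120019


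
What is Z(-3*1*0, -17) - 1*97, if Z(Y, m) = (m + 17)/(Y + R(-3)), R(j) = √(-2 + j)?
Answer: -97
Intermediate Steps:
Z(Y, m) = (17 + m)/(Y + I*√5) (Z(Y, m) = (m + 17)/(Y + √(-2 - 3)) = (17 + m)/(Y + √(-5)) = (17 + m)/(Y + I*√5))
Z(-3*1*0, -17) - 1*97 = (17 - 17)/(-3*1*0 + I*√5) - 1*97 = 0/(-3*0 + I*√5) - 97 = 0/(0 + I*√5) - 97 = 0/(I*√5) - 97 = -I*√5/5*0 - 97 = 0 - 97 = -97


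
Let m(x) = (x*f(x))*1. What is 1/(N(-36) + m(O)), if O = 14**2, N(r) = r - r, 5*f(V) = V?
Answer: 5/38416 ≈ 0.00013015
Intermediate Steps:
f(V) = V/5
N(r) = 0
O = 196
m(x) = x**2/5 (m(x) = (x*(x/5))*1 = (x**2/5)*1 = x**2/5)
1/(N(-36) + m(O)) = 1/(0 + (1/5)*196**2) = 1/(0 + (1/5)*38416) = 1/(0 + 38416/5) = 1/(38416/5) = 5/38416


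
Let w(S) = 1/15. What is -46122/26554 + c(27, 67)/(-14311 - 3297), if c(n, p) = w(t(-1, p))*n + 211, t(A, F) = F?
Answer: -3599326/2057935 ≈ -1.7490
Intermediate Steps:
w(S) = 1/15
c(n, p) = 211 + n/15 (c(n, p) = n/15 + 211 = 211 + n/15)
-46122/26554 + c(27, 67)/(-14311 - 3297) = -46122/26554 + (211 + (1/15)*27)/(-14311 - 3297) = -46122*1/26554 + (211 + 9/5)/(-17608) = -23061/13277 + (1064/5)*(-1/17608) = -23061/13277 - 133/11005 = -3599326/2057935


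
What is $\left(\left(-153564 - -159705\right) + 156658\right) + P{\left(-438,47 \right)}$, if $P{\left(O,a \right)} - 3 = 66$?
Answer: $162868$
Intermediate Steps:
$P{\left(O,a \right)} = 69$ ($P{\left(O,a \right)} = 3 + 66 = 69$)
$\left(\left(-153564 - -159705\right) + 156658\right) + P{\left(-438,47 \right)} = \left(\left(-153564 - -159705\right) + 156658\right) + 69 = \left(\left(-153564 + 159705\right) + 156658\right) + 69 = \left(6141 + 156658\right) + 69 = 162799 + 69 = 162868$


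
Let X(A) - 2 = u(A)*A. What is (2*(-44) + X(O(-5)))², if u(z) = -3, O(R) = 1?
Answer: 7921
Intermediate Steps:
X(A) = 2 - 3*A
(2*(-44) + X(O(-5)))² = (2*(-44) + (2 - 3*1))² = (-88 + (2 - 3))² = (-88 - 1)² = (-89)² = 7921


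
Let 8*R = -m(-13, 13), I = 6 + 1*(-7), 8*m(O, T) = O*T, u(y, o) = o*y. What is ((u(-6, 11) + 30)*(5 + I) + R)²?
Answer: 81848209/4096 ≈ 19982.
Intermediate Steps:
m(O, T) = O*T/8 (m(O, T) = (O*T)/8 = O*T/8)
I = -1 (I = 6 - 7 = -1)
R = 169/64 (R = (-(-13)*13/8)/8 = (-1*(-169/8))/8 = (⅛)*(169/8) = 169/64 ≈ 2.6406)
((u(-6, 11) + 30)*(5 + I) + R)² = ((11*(-6) + 30)*(5 - 1) + 169/64)² = ((-66 + 30)*4 + 169/64)² = (-36*4 + 169/64)² = (-144 + 169/64)² = (-9047/64)² = 81848209/4096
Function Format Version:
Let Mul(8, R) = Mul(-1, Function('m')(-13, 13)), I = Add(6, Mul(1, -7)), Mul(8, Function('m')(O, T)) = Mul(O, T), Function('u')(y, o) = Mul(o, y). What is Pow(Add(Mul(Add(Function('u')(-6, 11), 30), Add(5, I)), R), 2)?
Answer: Rational(81848209, 4096) ≈ 19982.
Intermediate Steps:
Function('m')(O, T) = Mul(Rational(1, 8), O, T) (Function('m')(O, T) = Mul(Rational(1, 8), Mul(O, T)) = Mul(Rational(1, 8), O, T))
I = -1 (I = Add(6, -7) = -1)
R = Rational(169, 64) (R = Mul(Rational(1, 8), Mul(-1, Mul(Rational(1, 8), -13, 13))) = Mul(Rational(1, 8), Mul(-1, Rational(-169, 8))) = Mul(Rational(1, 8), Rational(169, 8)) = Rational(169, 64) ≈ 2.6406)
Pow(Add(Mul(Add(Function('u')(-6, 11), 30), Add(5, I)), R), 2) = Pow(Add(Mul(Add(Mul(11, -6), 30), Add(5, -1)), Rational(169, 64)), 2) = Pow(Add(Mul(Add(-66, 30), 4), Rational(169, 64)), 2) = Pow(Add(Mul(-36, 4), Rational(169, 64)), 2) = Pow(Add(-144, Rational(169, 64)), 2) = Pow(Rational(-9047, 64), 2) = Rational(81848209, 4096)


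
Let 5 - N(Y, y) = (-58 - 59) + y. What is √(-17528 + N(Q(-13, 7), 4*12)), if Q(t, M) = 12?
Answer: I*√17454 ≈ 132.11*I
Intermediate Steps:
N(Y, y) = 122 - y (N(Y, y) = 5 - ((-58 - 59) + y) = 5 - (-117 + y) = 5 + (117 - y) = 122 - y)
√(-17528 + N(Q(-13, 7), 4*12)) = √(-17528 + (122 - 4*12)) = √(-17528 + (122 - 1*48)) = √(-17528 + (122 - 48)) = √(-17528 + 74) = √(-17454) = I*√17454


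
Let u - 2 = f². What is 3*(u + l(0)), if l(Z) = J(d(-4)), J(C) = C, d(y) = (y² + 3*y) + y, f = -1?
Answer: 9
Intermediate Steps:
d(y) = y² + 4*y
l(Z) = 0 (l(Z) = -4*(4 - 4) = -4*0 = 0)
u = 3 (u = 2 + (-1)² = 2 + 1 = 3)
3*(u + l(0)) = 3*(3 + 0) = 3*3 = 9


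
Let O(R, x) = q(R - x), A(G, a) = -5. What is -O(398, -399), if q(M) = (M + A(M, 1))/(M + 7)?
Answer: -66/67 ≈ -0.98507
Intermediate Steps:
q(M) = (-5 + M)/(7 + M) (q(M) = (M - 5)/(M + 7) = (-5 + M)/(7 + M))
O(R, x) = (-5 + R - x)/(7 + R - x) (O(R, x) = (-5 + (R - x))/(7 + (R - x)) = (-5 + R - x)/(7 + R - x))
-O(398, -399) = -(-5 + 398 - 1*(-399))/(7 + 398 - 1*(-399)) = -(-5 + 398 + 399)/(7 + 398 + 399) = -792/804 = -1*66/67 = -66/67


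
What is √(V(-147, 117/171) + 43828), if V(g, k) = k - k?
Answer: 2*√10957 ≈ 209.35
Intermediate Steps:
V(g, k) = 0
√(V(-147, 117/171) + 43828) = √(0 + 43828) = √43828 = 2*√10957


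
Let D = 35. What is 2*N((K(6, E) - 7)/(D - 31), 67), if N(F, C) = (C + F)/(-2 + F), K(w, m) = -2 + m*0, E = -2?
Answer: -518/17 ≈ -30.471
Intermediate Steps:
K(w, m) = -2 (K(w, m) = -2 + 0 = -2)
N(F, C) = (C + F)/(-2 + F)
2*N((K(6, E) - 7)/(D - 31), 67) = 2*((67 + (-2 - 7)/(35 - 31))/(-2 + (-2 - 7)/(35 - 31))) = 2*((67 - 9/4)/(-2 - 9/4)) = 2*((259/4)/(-17/4)) = 2*(-4/17*259/4) = 2*(-259/17) = -518/17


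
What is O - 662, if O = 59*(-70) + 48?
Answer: -4744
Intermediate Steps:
O = -4082 (O = -4130 + 48 = -4082)
O - 662 = -4082 - 662 = -4744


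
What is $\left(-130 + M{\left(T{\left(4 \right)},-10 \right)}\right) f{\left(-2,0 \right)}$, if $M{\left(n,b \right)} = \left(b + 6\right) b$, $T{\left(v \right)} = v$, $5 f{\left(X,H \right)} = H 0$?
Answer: $0$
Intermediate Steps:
$f{\left(X,H \right)} = 0$ ($f{\left(X,H \right)} = \frac{H 0}{5} = \frac{1}{5} \cdot 0 = 0$)
$M{\left(n,b \right)} = b \left(6 + b\right)$ ($M{\left(n,b \right)} = \left(6 + b\right) b = b \left(6 + b\right)$)
$\left(-130 + M{\left(T{\left(4 \right)},-10 \right)}\right) f{\left(-2,0 \right)} = \left(-130 - 10 \left(6 - 10\right)\right) 0 = \left(-130 - -40\right) 0 = \left(-130 + 40\right) 0 = \left(-90\right) 0 = 0$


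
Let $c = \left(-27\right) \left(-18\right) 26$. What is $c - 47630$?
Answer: $-34994$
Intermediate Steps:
$c = 12636$ ($c = 486 \cdot 26 = 12636$)
$c - 47630 = 12636 - 47630 = -34994$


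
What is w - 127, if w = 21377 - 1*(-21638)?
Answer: 42888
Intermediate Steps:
w = 43015 (w = 21377 + 21638 = 43015)
w - 127 = 43015 - 127 = 42888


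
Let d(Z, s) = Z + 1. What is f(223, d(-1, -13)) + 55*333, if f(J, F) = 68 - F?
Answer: 18383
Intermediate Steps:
d(Z, s) = 1 + Z
f(223, d(-1, -13)) + 55*333 = (68 - (1 - 1)) + 55*333 = (68 - 1*0) + 18315 = (68 + 0) + 18315 = 68 + 18315 = 18383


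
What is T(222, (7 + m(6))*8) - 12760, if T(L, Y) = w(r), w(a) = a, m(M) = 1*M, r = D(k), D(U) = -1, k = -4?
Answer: -12761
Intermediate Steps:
r = -1
m(M) = M
T(L, Y) = -1
T(222, (7 + m(6))*8) - 12760 = -1 - 12760 = -12761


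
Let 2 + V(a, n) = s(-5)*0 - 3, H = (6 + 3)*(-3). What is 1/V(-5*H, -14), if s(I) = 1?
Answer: -⅕ ≈ -0.20000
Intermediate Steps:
H = -27 (H = 9*(-3) = -27)
V(a, n) = -5 (V(a, n) = -2 + (1*0 - 3) = -2 + (0 - 3) = -2 - 3 = -5)
1/V(-5*H, -14) = 1/(-5) = -⅕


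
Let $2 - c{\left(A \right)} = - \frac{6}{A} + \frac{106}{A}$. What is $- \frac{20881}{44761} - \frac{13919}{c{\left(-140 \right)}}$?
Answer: $- \frac{4361595252}{850459} \approx -5128.5$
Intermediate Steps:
$c{\left(A \right)} = 2 - \frac{100}{A}$ ($c{\left(A \right)} = 2 - \left(- \frac{6}{A} + \frac{106}{A}\right) = 2 - \frac{100}{A}$)
$- \frac{20881}{44761} - \frac{13919}{c{\left(-140 \right)}} = - \frac{20881}{44761} - \frac{13919}{2 - \frac{100}{-140}} = \left(-20881\right) \frac{1}{44761} - \frac{13919}{2 - - \frac{5}{7}} = - \frac{20881}{44761} - \frac{13919}{2 + \frac{5}{7}} = - \frac{20881}{44761} - \frac{13919}{\frac{19}{7}} = - \frac{20881}{44761} - \frac{97433}{19} = - \frac{4361595252}{850459}$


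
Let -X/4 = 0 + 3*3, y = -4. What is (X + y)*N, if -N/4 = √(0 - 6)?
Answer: 160*I*√6 ≈ 391.92*I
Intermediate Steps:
N = -4*I*√6 (N = -4*√(0 - 6) = -4*I*√6 ≈ -9.798*I)
X = -36 (X = -4*(0 + 3*3) = -4*(0 + 9) = -4*9 = -36)
(X + y)*N = (-36 - 4)*(-4*I*√6) = -(-160)*I*√6 = 160*I*√6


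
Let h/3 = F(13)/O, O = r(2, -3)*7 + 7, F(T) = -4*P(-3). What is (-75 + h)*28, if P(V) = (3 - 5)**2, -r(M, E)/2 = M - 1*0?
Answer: -2036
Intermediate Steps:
r(M, E) = -2*M (r(M, E) = -2*(M - 1*0) = -2*(M + 0) = -2*M)
P(V) = 4 (P(V) = (-2)**2 = 4)
F(T) = -16 (F(T) = -4*4 = -16)
O = -21 (O = -2*2*7 + 7 = -4*7 + 7 = -28 + 7 = -21)
h = 16/7 (h = 3*(-16/(-21)) = 3*(-16*(-1/21)) = 3*(16/21) = 16/7 ≈ 2.2857)
(-75 + h)*28 = (-75 + 16/7)*28 = -509/7*28 = -2036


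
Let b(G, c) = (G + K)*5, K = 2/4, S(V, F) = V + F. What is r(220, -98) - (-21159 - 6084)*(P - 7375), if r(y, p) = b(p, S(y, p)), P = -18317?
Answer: -1399855287/2 ≈ -6.9993e+8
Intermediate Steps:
S(V, F) = F + V
K = 1/2 (K = 2*(1/4) = 1/2 ≈ 0.50000)
b(G, c) = 5/2 + 5*G (b(G, c) = (G + 1/2)*5 = (1/2 + G)*5 = 5/2 + 5*G)
r(y, p) = 5/2 + 5*p
r(220, -98) - (-21159 - 6084)*(P - 7375) = (5/2 + 5*(-98)) - (-21159 - 6084)*(-18317 - 7375) = (5/2 - 490) - (-27243)*(-25692) = -975/2 - 1*699927156 = -975/2 - 699927156 = -1399855287/2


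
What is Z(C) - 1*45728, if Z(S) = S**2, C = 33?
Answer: -44639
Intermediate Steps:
Z(C) - 1*45728 = 33**2 - 1*45728 = 1089 - 45728 = -44639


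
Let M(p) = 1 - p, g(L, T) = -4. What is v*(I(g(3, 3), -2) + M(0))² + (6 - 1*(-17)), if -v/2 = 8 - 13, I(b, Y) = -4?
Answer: 113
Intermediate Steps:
v = 10 (v = -2*(8 - 13) = -2*(-5) = 10)
v*(I(g(3, 3), -2) + M(0))² + (6 - 1*(-17)) = 10*(-4 + (1 - 1*0))² + (6 - 1*(-17)) = 10*(-4 + (1 + 0))² + (6 + 17) = 10*(-4 + 1)² + 23 = 10*(-3)² + 23 = 10*9 + 23 = 90 + 23 = 113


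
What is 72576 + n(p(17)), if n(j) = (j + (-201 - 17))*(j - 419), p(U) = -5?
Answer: 167128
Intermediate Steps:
n(j) = (-419 + j)*(-218 + j) (n(j) = (j - 218)*(-419 + j) = (-218 + j)*(-419 + j) = (-419 + j)*(-218 + j))
72576 + n(p(17)) = 72576 + (91342 + (-5)² - 637*(-5)) = 72576 + (91342 + 25 + 3185) = 72576 + 94552 = 167128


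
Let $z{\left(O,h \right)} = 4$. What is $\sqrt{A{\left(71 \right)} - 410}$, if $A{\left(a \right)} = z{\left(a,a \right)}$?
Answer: $i \sqrt{406} \approx 20.149 i$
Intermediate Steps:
$A{\left(a \right)} = 4$
$\sqrt{A{\left(71 \right)} - 410} = \sqrt{4 - 410} = \sqrt{-406} = i \sqrt{406}$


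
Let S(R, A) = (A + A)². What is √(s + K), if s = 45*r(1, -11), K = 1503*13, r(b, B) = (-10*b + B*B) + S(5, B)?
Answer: 3*√5146 ≈ 215.21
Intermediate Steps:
S(R, A) = 4*A² (S(R, A) = (2*A)² = 4*A²)
r(b, B) = -10*b + 5*B² (r(b, B) = (-10*b + B*B) + 4*B² = (-10*b + B²) + 4*B² = (B² - 10*b) + 4*B² = -10*b + 5*B²)
K = 19539
s = 26775 (s = 45*(-10*1 + 5*(-11)²) = 45*(-10 + 5*121) = 45*(-10 + 605) = 45*595 = 26775)
√(s + K) = √(26775 + 19539) = √46314 = 3*√5146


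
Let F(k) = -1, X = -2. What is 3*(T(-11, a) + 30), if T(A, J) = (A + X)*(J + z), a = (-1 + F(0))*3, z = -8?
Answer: 636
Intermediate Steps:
a = -6 (a = (-1 - 1)*3 = -2*3 = -6)
T(A, J) = (-8 + J)*(-2 + A) (T(A, J) = (A - 2)*(J - 8) = (-2 + A)*(-8 + J) = (-8 + J)*(-2 + A))
3*(T(-11, a) + 30) = 3*((16 - 8*(-11) - 2*(-6) - 11*(-6)) + 30) = 3*((16 + 88 + 12 + 66) + 30) = 3*(182 + 30) = 3*212 = 636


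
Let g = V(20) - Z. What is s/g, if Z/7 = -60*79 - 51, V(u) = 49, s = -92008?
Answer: -6572/2399 ≈ -2.7395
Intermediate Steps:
Z = -33537 (Z = 7*(-60*79 - 51) = 7*(-4740 - 51) = 7*(-4791) = -33537)
g = 33586 (g = 49 - 1*(-33537) = 49 + 33537 = 33586)
s/g = -92008/33586 = -92008*1/33586 = -6572/2399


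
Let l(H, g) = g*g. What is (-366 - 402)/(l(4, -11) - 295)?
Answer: 128/29 ≈ 4.4138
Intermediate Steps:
l(H, g) = g**2
(-366 - 402)/(l(4, -11) - 295) = (-366 - 402)/((-11)**2 - 295) = -768/(121 - 295) = -768/(-174) = -768*(-1/174) = 128/29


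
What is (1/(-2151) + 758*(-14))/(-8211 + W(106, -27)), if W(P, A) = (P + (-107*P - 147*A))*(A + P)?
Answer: 22826413/1252535904 ≈ 0.018224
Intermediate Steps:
W(P, A) = (A + P)*(-147*A - 106*P) (W(P, A) = (P + (-147*A - 107*P))*(A + P) = (-147*A - 106*P)*(A + P) = (A + P)*(-147*A - 106*P))
(1/(-2151) + 758*(-14))/(-8211 + W(106, -27)) = (1/(-2151) + 758*(-14))/(-8211 + (-147*(-27)**2 - 106*106**2 - 253*(-27)*106)) = (-1/2151 - 10612)/(-8211 + (-147*729 - 106*11236 + 724086)) = -22826413/(2151*(-8211 + (-107163 - 1191016 + 724086))) = -22826413/(2151*(-8211 - 574093)) = -22826413/2151/(-582304) = -22826413/2151*(-1/582304) = 22826413/1252535904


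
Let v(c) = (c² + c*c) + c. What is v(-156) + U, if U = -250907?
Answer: -202391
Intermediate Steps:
v(c) = c + 2*c² (v(c) = (c² + c²) + c = 2*c² + c = c + 2*c²)
v(-156) + U = -156*(1 + 2*(-156)) - 250907 = -156*(1 - 312) - 250907 = -156*(-311) - 250907 = 48516 - 250907 = -202391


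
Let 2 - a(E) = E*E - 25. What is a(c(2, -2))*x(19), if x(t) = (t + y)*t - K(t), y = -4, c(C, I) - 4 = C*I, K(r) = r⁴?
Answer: -3510972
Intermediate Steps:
c(C, I) = 4 + C*I
a(E) = 27 - E² (a(E) = 2 - (E*E - 25) = 2 - (E² - 25) = 2 - (-25 + E²) = 2 + (25 - E²) = 27 - E²)
x(t) = -t⁴ + t*(-4 + t) (x(t) = (t - 4)*t - t⁴ = (-4 + t)*t - t⁴ = t*(-4 + t) - t⁴ = -t⁴ + t*(-4 + t))
a(c(2, -2))*x(19) = (27 - (4 + 2*(-2))²)*(19*(-4 + 19 - 1*19³)) = (27 - (4 - 4)²)*(19*(-4 + 19 - 1*6859)) = (27 - 1*0²)*(19*(-4 + 19 - 6859)) = (27 - 1*0)*(19*(-6844)) = (27 + 0)*(-130036) = 27*(-130036) = -3510972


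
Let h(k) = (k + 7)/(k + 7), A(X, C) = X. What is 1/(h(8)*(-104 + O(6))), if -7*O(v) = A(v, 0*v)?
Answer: -7/734 ≈ -0.0095368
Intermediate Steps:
O(v) = -v/7
h(k) = 1 (h(k) = (7 + k)/(7 + k) = 1)
1/(h(8)*(-104 + O(6))) = 1/(1*(-104 - ⅐*6)) = 1/(1*(-104 - 6/7)) = 1/(1*(-734/7)) = 1/(-734/7) = -7/734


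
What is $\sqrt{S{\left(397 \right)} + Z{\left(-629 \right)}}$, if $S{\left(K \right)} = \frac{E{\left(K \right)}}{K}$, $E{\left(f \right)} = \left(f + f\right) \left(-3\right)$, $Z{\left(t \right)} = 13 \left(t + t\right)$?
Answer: $2 i \sqrt{4090} \approx 127.91 i$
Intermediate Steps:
$Z{\left(t \right)} = 26 t$ ($Z{\left(t \right)} = 13 \cdot 2 t = 26 t$)
$E{\left(f \right)} = - 6 f$ ($E{\left(f \right)} = 2 f \left(-3\right) = - 6 f$)
$S{\left(K \right)} = -6$ ($S{\left(K \right)} = \frac{\left(-6\right) K}{K} = -6$)
$\sqrt{S{\left(397 \right)} + Z{\left(-629 \right)}} = \sqrt{-6 + 26 \left(-629\right)} = \sqrt{-6 - 16354} = \sqrt{-16360} = 2 i \sqrt{4090}$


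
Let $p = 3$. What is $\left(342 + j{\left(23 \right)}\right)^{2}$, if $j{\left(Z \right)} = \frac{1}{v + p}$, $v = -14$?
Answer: $\frac{14145121}{121} \approx 1.169 \cdot 10^{5}$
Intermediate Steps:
$j{\left(Z \right)} = - \frac{1}{11}$ ($j{\left(Z \right)} = \frac{1}{-14 + 3} = \frac{1}{-11} = - \frac{1}{11}$)
$\left(342 + j{\left(23 \right)}\right)^{2} = \left(342 - \frac{1}{11}\right)^{2} = \left(\frac{3761}{11}\right)^{2} = \frac{14145121}{121}$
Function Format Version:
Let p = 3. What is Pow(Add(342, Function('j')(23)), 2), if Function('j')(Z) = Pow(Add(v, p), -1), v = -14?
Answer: Rational(14145121, 121) ≈ 1.1690e+5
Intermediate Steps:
Function('j')(Z) = Rational(-1, 11) (Function('j')(Z) = Pow(Add(-14, 3), -1) = Pow(-11, -1) = Rational(-1, 11))
Pow(Add(342, Function('j')(23)), 2) = Pow(Add(342, Rational(-1, 11)), 2) = Pow(Rational(3761, 11), 2) = Rational(14145121, 121)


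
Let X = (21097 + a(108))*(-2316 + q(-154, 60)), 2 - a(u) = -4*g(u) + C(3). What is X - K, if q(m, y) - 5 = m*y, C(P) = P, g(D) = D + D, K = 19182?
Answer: -253679142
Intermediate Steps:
g(D) = 2*D
q(m, y) = 5 + m*y
a(u) = -1 + 8*u (a(u) = 2 - (-8*u + 3) = 2 - (3 - 8*u) = 2 + (-3 + 8*u) = -1 + 8*u)
X = -253659960 (X = (21097 + (-1 + 8*108))*(-2316 + (5 - 154*60)) = (21097 + (-1 + 864))*(-2316 + (5 - 9240)) = (21097 + 863)*(-2316 - 9235) = 21960*(-11551) = -253659960)
X - K = -253659960 - 1*19182 = -253659960 - 19182 = -253679142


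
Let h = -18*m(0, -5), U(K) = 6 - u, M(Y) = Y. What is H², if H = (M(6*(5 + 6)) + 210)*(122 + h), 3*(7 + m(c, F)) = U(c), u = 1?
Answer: 3620188224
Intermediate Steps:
U(K) = 5 (U(K) = 6 - 1*1 = 6 - 1 = 5)
m(c, F) = -16/3 (m(c, F) = -7 + (⅓)*5 = -7 + 5/3 = -16/3)
h = 96 (h = -18*(-16/3) = 96)
H = 60168 (H = (6*(5 + 6) + 210)*(122 + 96) = (6*11 + 210)*218 = (66 + 210)*218 = 276*218 = 60168)
H² = 60168² = 3620188224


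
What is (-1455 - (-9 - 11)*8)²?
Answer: 1677025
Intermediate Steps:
(-1455 - (-9 - 11)*8)² = (-1455 - (-20)*8)² = (-1455 - 1*(-160))² = (-1455 + 160)² = (-1295)² = 1677025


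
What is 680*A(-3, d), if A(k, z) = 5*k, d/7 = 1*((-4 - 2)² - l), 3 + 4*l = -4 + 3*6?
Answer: -10200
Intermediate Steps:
l = 11/4 (l = -¾ + (-4 + 3*6)/4 = -¾ + (-4 + 18)/4 = -¾ + (¼)*14 = -¾ + 7/2 = 11/4 ≈ 2.7500)
d = 931/4 (d = 7*(1*((-4 - 2)² - 1*11/4)) = 7*(1*((-6)² - 11/4)) = 7*(1*(36 - 11/4)) = 7*(1*(133/4)) = 7*(133/4) = 931/4 ≈ 232.75)
680*A(-3, d) = 680*(5*(-3)) = 680*(-15) = -10200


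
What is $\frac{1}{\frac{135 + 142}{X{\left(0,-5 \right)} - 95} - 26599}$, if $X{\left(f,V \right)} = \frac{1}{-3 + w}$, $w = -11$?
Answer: $- \frac{1331}{35407147} \approx -3.7591 \cdot 10^{-5}$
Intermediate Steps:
$X{\left(f,V \right)} = - \frac{1}{14}$ ($X{\left(f,V \right)} = \frac{1}{-3 - 11} = \frac{1}{-14} = - \frac{1}{14}$)
$\frac{1}{\frac{135 + 142}{X{\left(0,-5 \right)} - 95} - 26599} = \frac{1}{\frac{135 + 142}{- \frac{1}{14} - 95} - 26599} = \frac{1}{\frac{1}{- \frac{1331}{14}} \cdot 277 - 26599} = \frac{1}{\left(- \frac{14}{1331}\right) 277 - 26599} = \frac{1}{- \frac{3878}{1331} - 26599} = \frac{1}{- \frac{35407147}{1331}} = - \frac{1331}{35407147}$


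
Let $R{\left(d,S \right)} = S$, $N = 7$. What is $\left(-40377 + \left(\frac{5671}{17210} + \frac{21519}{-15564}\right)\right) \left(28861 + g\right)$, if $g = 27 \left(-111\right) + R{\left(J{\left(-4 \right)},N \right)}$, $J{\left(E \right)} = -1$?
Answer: $- \frac{46634726364382841}{44642740} \approx -1.0446 \cdot 10^{9}$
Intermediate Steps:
$g = -2990$ ($g = 27 \left(-111\right) + 7 = -2997 + 7 = -2990$)
$\left(-40377 + \left(\frac{5671}{17210} + \frac{21519}{-15564}\right)\right) \left(28861 + g\right) = \left(-40377 + \left(\frac{5671}{17210} + \frac{21519}{-15564}\right)\right) \left(28861 - 2990\right) = \left(-40377 + \left(5671 \cdot \frac{1}{17210} + 21519 \left(- \frac{1}{15564}\right)\right)\right) 25871 = \left(-40377 + \left(\frac{5671}{17210} - \frac{7173}{5188}\right)\right) 25871 = \left(-40377 - \frac{47013091}{44642740}\right) 25871 = \left(- \frac{1802586926071}{44642740}\right) 25871 = - \frac{46634726364382841}{44642740}$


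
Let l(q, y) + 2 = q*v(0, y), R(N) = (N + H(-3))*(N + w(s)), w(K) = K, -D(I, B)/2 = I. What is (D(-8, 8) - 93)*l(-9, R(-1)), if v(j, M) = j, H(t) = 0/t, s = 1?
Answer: 154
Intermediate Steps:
D(I, B) = -2*I
H(t) = 0
R(N) = N*(1 + N) (R(N) = (N + 0)*(N + 1) = N*(1 + N))
l(q, y) = -2 (l(q, y) = -2 + q*0 = -2 + 0 = -2)
(D(-8, 8) - 93)*l(-9, R(-1)) = (-2*(-8) - 93)*(-2) = (16 - 93)*(-2) = -77*(-2) = 154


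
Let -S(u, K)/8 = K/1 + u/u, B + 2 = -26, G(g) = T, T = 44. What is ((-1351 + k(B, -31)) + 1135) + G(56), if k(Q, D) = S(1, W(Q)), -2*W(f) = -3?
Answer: -192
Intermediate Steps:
G(g) = 44
W(f) = 3/2 (W(f) = -½*(-3) = 3/2)
B = -28 (B = -2 - 26 = -28)
S(u, K) = -8 - 8*K (S(u, K) = -8*(K/1 + u/u) = -8*(K*1 + 1) = -8*(K + 1) = -8*(1 + K) = -8 - 8*K)
k(Q, D) = -20 (k(Q, D) = -8 - 8*3/2 = -8 - 12 = -20)
((-1351 + k(B, -31)) + 1135) + G(56) = ((-1351 - 20) + 1135) + 44 = (-1371 + 1135) + 44 = -236 + 44 = -192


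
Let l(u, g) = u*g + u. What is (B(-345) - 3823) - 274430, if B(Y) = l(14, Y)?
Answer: -283069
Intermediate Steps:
l(u, g) = u + g*u (l(u, g) = g*u + u = u + g*u)
B(Y) = 14 + 14*Y (B(Y) = 14*(1 + Y) = 14 + 14*Y)
(B(-345) - 3823) - 274430 = ((14 + 14*(-345)) - 3823) - 274430 = ((14 - 4830) - 3823) - 274430 = (-4816 - 3823) - 274430 = -8639 - 274430 = -283069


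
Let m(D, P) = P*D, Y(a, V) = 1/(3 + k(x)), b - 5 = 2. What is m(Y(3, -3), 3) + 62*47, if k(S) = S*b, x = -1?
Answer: 11653/4 ≈ 2913.3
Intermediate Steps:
b = 7 (b = 5 + 2 = 7)
k(S) = 7*S (k(S) = S*7 = 7*S)
Y(a, V) = -1/4 (Y(a, V) = 1/(3 + 7*(-1)) = 1/(3 - 7) = 1/(-4) = -1/4)
m(D, P) = D*P
m(Y(3, -3), 3) + 62*47 = -1/4*3 + 62*47 = -3/4 + 2914 = 11653/4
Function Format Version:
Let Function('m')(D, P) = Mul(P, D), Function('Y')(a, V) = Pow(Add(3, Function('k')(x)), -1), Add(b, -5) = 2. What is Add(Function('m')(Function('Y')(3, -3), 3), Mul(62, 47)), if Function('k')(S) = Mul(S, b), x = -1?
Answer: Rational(11653, 4) ≈ 2913.3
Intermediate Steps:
b = 7 (b = Add(5, 2) = 7)
Function('k')(S) = Mul(7, S) (Function('k')(S) = Mul(S, 7) = Mul(7, S))
Function('Y')(a, V) = Rational(-1, 4) (Function('Y')(a, V) = Pow(Add(3, Mul(7, -1)), -1) = Pow(Add(3, -7), -1) = Pow(-4, -1) = Rational(-1, 4))
Function('m')(D, P) = Mul(D, P)
Add(Function('m')(Function('Y')(3, -3), 3), Mul(62, 47)) = Add(Mul(Rational(-1, 4), 3), Mul(62, 47)) = Add(Rational(-3, 4), 2914) = Rational(11653, 4)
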